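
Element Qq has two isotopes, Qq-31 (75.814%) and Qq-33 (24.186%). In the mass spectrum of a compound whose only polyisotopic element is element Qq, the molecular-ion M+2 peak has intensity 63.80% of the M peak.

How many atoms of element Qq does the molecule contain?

The M+2/M ratio from n Qq atoms is n · q/p = n · 0.24186/0.75814.
n = 0.6380 × 0.75814/0.24186 = 2.00 ≈ 2

2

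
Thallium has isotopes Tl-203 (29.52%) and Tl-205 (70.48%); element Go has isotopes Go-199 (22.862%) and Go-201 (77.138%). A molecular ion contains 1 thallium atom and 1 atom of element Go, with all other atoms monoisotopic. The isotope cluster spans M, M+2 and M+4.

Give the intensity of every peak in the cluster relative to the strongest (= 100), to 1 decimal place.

12.4 : 71.5 : 100.0

Thallium pattern (n=1): 0.2952 : 0.7048
Element Go pattern (n=1): 0.22862 : 0.77138
Convolve the two distributions (both contribute in 2-u steps):
  M: 0.2952×0.22862 = 0.067489
  M+2: 0.2952×0.77138 + 0.7048×0.22862 = 0.388843
  M+4: 0.7048×0.77138 = 0.543669
Scale to base peak (0.543669) = 100: 12.4 : 71.5 : 100.0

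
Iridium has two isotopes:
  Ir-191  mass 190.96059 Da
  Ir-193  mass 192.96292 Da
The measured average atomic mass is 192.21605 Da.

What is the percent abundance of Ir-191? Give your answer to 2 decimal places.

37.30%

With x = fraction of Ir-191 (so Ir-193 is 1 − x):
190.96059·x + 192.96292·(1 − x) = 192.21605
(190.96059 − 192.96292)·x = 192.21605 − 192.96292
x = -0.74687 / -2.00233 = 0.37300 → 37.30% Ir-191, 62.70% Ir-193.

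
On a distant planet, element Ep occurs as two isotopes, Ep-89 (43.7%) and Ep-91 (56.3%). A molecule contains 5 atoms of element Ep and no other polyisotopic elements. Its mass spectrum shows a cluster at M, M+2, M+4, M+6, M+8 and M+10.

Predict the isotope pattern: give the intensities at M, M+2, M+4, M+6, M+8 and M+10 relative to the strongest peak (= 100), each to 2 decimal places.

4.68 : 30.12 : 77.62 : 100.00 : 64.42 : 16.60

The 5 Ep atoms are independent, so intensities follow the terms of (0.437 + 0.563)^5.
P(M) = 0.437^5 = 0.015937
P(M+2) = 5 × 0.437^4 × 0.563^1 = 0.102661
P(M+4) = 10 × 0.437^3 × 0.563^2 = 0.264522
P(M+6) = 10 × 0.437^2 × 0.563^3 = 0.340791
P(M+8) = 5 × 0.437^1 × 0.563^4 = 0.219526
P(M+10) = 0.563^5 = 0.056564
The M+6 peak is largest (0.340791); scaling to 100 gives 4.68 : 30.12 : 77.62 : 100.00 : 64.42 : 16.60.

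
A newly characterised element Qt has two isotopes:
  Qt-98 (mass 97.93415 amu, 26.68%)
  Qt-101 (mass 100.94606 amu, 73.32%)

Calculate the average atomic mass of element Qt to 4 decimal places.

100.1425 amu

Average mass = Σ (abundance × isotope mass) = 0.2668 × 97.93415 + 0.7332 × 100.94606
= 26.128831 + 74.013651 = 100.142482 amu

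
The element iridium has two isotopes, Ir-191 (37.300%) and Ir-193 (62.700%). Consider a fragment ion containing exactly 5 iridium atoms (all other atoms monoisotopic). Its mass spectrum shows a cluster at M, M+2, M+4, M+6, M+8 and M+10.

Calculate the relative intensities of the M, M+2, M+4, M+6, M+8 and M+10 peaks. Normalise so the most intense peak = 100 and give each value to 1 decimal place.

Expanding (0.37300 + 0.62700)^5:
P(M) = 0.37300^5 = 0.007220
P(M+2) = 5 × 0.37300^4 × 0.62700^1 = 0.060684
P(M+4) = 10 × 0.37300^3 × 0.62700^2 = 0.204015
P(M+6) = 10 × 0.37300^2 × 0.62700^3 = 0.342942
P(M+8) = 5 × 0.37300^1 × 0.62700^4 = 0.288237
P(M+10) = 0.62700^5 = 0.096903
The M+6 peak is largest (0.342942); scaling to 100 gives 2.1 : 17.7 : 59.5 : 100.0 : 84.0 : 28.3.

2.1 : 17.7 : 59.5 : 100.0 : 84.0 : 28.3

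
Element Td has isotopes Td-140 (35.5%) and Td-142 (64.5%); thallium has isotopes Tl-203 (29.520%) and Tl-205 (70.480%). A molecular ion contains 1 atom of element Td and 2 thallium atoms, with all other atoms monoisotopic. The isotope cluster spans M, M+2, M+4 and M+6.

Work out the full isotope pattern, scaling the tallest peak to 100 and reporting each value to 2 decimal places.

6.96 : 45.85 : 100.00 : 72.04

Element Td pattern (n=1): 0.3550 : 0.6450
Thallium pattern (n=2): 0.08714304 : 0.41611392 : 0.49674304
Convolve the two distributions (both contribute in 2-u steps):
  M: 0.3550×0.08714304 = 0.030936
  M+2: 0.3550×0.41611392 + 0.6450×0.08714304 = 0.203928
  M+4: 0.3550×0.49674304 + 0.6450×0.41611392 = 0.444737
  M+6: 0.6450×0.49674304 = 0.320399
Scale to base peak (0.444737) = 100: 6.96 : 45.85 : 100.00 : 72.04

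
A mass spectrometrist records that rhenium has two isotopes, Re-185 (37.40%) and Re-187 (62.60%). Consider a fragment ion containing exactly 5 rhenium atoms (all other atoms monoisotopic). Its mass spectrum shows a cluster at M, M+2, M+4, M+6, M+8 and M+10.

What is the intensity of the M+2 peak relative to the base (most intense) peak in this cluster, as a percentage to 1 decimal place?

Term probabilities: M 0.0073, M+2 0.0612, M+4 0.2050, M+6 0.3431, M+8 0.2872, M+10 0.0961. Base peak = M+6.
P(M+6) = C(5,3) × 0.3740^2 × 0.6260^3 = 10 × 0.139876 × 0.24531438 = 0.343136 (base)
P(M+2) = C(5,1) × 0.3740^4 × 0.6260^1 = 5 × 0.0195653 × 0.6260 = 0.061239
Relative intensity = 0.061239 / 0.343136 × 100 = 17.8

17.8%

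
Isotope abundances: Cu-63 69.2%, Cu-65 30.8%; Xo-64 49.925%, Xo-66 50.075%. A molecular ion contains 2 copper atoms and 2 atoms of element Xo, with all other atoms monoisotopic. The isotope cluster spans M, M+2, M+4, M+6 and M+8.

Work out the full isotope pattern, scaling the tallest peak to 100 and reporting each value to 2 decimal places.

33.45 : 96.87 : 100.00 : 43.24 : 6.67

Copper pattern (n=2): 0.478864 : 0.426272 : 0.094864
Element Xo pattern (n=2): 0.24925056 : 0.49999888 : 0.25075056
Convolve the two distributions (both contribute in 2-u steps):
  M: 0.478864×0.24925056 = 0.119357
  M+2: 0.478864×0.49999888 + 0.426272×0.24925056 = 0.345680
  M+4: 0.478864×0.25075056 + 0.426272×0.49999888 + 0.094864×0.24925056 = 0.356856
  M+6: 0.426272×0.25075056 + 0.094864×0.49999888 = 0.154320
  M+8: 0.094864×0.25075056 = 0.023787
Scale to base peak (0.356856) = 100: 33.45 : 96.87 : 100.00 : 43.24 : 6.67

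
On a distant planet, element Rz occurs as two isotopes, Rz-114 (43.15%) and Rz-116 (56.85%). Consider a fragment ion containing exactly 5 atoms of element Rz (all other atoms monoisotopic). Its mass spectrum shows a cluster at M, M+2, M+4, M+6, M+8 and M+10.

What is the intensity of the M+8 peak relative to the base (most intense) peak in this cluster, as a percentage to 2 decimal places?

65.87%

(0.4315 + 0.5685)^5 gives M 0.0150, M+2 0.0985, M+4 0.2597, M+6 0.3421, M+8 0.2254, M+10 0.0594; the largest is M+6.
P(M+6) = C(5,3) × 0.4315^2 × 0.5685^3 = 10 × 0.18619225 × 0.18373479 = 0.342100 (base)
P(M+8) = C(5,4) × 0.4315^1 × 0.5685^4 = 5 × 0.4315 × 0.10445323 = 0.225358
Relative intensity = 0.225358 / 0.342100 × 100 = 65.87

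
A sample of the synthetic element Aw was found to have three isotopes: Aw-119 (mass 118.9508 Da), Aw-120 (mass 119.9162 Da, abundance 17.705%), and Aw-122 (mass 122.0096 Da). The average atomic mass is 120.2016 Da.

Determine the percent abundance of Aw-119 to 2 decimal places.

46.99%

The remaining 82.295% is split between Aw-119 (fraction x) and Aw-122 (fraction 0.82295 − x).
Substituting: 118.9508x + 122.0096(0.82295 − x) = 98.97043679
(118.9508 − 122.0096)x = -1.43736353  ⇒  x = 0.46991, y = 0.35304
Aw-119: 46.99%, Aw-122: 35.30%.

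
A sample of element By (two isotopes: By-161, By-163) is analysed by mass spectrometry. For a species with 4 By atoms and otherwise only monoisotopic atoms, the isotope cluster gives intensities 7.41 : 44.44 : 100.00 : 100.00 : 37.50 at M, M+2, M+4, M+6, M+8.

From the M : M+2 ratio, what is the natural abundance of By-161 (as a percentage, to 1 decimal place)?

40.0%

Let p = fractional abundance of By-161. I(M+2)/I(M) = [C(4,1)·p^3·(1−p)] / p^4 = 4·(1−p)/p = 44.44/7.41 = 5.9973
(1−p)/p = 5.9973/4 = 1.4993  ⇒  p = 1/(1 + 1.4993) = 0.4001
By-161: 40.0%, By-163: 60.0%.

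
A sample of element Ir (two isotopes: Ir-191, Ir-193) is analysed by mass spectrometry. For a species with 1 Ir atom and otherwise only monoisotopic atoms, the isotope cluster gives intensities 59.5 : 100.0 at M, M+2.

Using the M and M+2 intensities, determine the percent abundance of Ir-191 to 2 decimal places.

37.30%

If p is the fraction of Ir that is Ir-191, then I(M+2)/I(M) = [C(1,1)·p^0·(1−p)] / p^1 = 1·(1−p)/p = 100.0/59.5 = 1.6807
(1−p)/p = 1.6807/1 = 1.6807  ⇒  p = 1/(1 + 1.6807) = 0.3730
Ir-191: 37.30%, Ir-193: 62.70%.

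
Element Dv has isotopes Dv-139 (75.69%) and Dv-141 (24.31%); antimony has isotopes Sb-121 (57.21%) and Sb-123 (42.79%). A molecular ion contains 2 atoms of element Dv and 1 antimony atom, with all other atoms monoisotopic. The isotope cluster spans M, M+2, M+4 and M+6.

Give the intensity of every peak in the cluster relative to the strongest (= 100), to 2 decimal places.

71.93 : 100.00 : 41.98 : 5.55

Element Dv pattern (n=2): 0.57289761 : 0.36800478 : 0.05909761
Antimony pattern (n=1): 0.5721 : 0.4279
Convolve the two distributions (both contribute in 2-u steps):
  M: 0.57289761×0.5721 = 0.327755
  M+2: 0.57289761×0.4279 + 0.36800478×0.5721 = 0.455678
  M+4: 0.36800478×0.4279 + 0.05909761×0.5721 = 0.191279
  M+6: 0.05909761×0.4279 = 0.025288
Scale to base peak (0.455678) = 100: 71.93 : 100.00 : 41.98 : 5.55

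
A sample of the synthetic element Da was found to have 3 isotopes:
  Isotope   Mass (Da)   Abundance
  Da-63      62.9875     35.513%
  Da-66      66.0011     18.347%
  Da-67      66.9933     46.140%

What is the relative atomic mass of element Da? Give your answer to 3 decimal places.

The abundance-weighted mean is 0.35513 × 62.9875 + 0.18347 × 66.0011 + 0.46140 × 66.9933
= 22.36875 + 12.10922 + 30.91071 = 65.38868 Da

65.389 Da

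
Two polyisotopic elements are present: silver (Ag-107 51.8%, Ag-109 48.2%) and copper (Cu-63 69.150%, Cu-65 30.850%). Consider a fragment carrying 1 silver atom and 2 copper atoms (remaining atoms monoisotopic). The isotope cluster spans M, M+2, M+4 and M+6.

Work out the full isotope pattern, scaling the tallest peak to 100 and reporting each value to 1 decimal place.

54.9 : 100.0 : 56.5 : 10.2

Silver pattern (n=1): 0.5180 : 0.4820
Copper pattern (n=2): 0.47817225 : 0.4266555 : 0.09517225
Convolve the two distributions (both contribute in 2-u steps):
  M: 0.5180×0.47817225 = 0.247693
  M+2: 0.5180×0.4266555 + 0.4820×0.47817225 = 0.451487
  M+4: 0.5180×0.09517225 + 0.4820×0.4266555 = 0.254947
  M+6: 0.4820×0.09517225 = 0.045873
Scale to base peak (0.451487) = 100: 54.9 : 100.0 : 56.5 : 10.2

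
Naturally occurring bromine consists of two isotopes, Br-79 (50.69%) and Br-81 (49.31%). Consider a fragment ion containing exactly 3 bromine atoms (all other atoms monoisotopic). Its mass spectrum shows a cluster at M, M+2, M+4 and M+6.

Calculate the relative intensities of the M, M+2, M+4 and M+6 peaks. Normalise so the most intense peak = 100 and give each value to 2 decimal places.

34.27 : 100.00 : 97.28 : 31.54

Expanding (0.5069 + 0.4931)^3:
P(M) = 0.5069^3 = 0.130247
P(M+2) = 3 × 0.5069^2 × 0.4931^1 = 0.380103
P(M+4) = 3 × 0.5069^1 × 0.4931^2 = 0.369755
P(M+6) = 0.4931^3 = 0.119896
The M+2 peak is largest (0.380103); scaling to 100 gives 34.27 : 100.00 : 97.28 : 31.54.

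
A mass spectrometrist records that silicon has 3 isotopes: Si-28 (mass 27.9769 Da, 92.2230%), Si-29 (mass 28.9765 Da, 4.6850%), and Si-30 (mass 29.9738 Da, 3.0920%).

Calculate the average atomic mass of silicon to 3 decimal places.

28.085 Da

Average mass = Σ (abundance × isotope mass) = 0.922230 × 27.9769 + 0.046850 × 28.9765 + 0.030920 × 29.9738
= 25.80114 + 1.35755 + 0.92679 = 28.08548 Da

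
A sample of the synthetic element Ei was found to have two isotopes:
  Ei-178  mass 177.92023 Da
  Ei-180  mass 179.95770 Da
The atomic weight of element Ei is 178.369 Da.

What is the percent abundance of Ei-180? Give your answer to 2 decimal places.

Let x be the fractional abundance of Ei-178; then Ei-180 has abundance 1 − x.
177.92023·x + 179.95770·(1 − x) = 178.369
(177.92023 − 179.95770)·x = 178.369 − 179.95770
x = -1.58870 / -2.03747 = 0.77974 → 77.97% Ei-178, 22.03% Ei-180.

22.03%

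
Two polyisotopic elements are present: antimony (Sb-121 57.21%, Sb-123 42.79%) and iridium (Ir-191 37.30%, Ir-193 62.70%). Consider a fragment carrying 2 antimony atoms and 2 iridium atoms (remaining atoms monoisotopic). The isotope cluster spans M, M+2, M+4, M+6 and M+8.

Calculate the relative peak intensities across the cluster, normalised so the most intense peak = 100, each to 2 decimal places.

11.88 : 57.73 : 100.00 : 72.59 : 18.79

Antimony pattern (n=2): 0.32729841 : 0.48960318 : 0.18309841
Iridium pattern (n=2): 0.139129 : 0.467742 : 0.393129
Convolve the two distributions (both contribute in 2-u steps):
  M: 0.32729841×0.139129 = 0.045537
  M+2: 0.32729841×0.467742 + 0.48960318×0.139129 = 0.221209
  M+4: 0.32729841×0.393129 + 0.48960318×0.467742 + 0.18309841×0.139129 = 0.383153
  M+6: 0.48960318×0.393129 + 0.18309841×0.467742 = 0.278120
  M+8: 0.18309841×0.393129 = 0.071981
Scale to base peak (0.383153) = 100: 11.88 : 57.73 : 100.00 : 72.59 : 18.79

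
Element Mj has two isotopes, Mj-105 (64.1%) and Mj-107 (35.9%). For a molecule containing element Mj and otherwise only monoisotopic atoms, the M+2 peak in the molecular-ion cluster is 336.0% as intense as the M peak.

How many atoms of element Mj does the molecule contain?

The M+2/M ratio from n Mj atoms is n · q/p = n · 0.359/0.641.
n = 3.360 × 0.641/0.359 = 6.00 ≈ 6

6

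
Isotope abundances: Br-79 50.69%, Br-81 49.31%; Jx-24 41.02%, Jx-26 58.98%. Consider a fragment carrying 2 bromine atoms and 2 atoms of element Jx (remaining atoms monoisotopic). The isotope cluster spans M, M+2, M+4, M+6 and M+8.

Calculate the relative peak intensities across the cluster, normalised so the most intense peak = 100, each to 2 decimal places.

Bromine pattern (n=2): 0.25694761 : 0.49990478 : 0.24314761
Element Jx pattern (n=2): 0.16826404 : 0.48387192 : 0.34786404
Convolve the two distributions (both contribute in 2-u steps):
  M: 0.25694761×0.16826404 = 0.043235
  M+2: 0.25694761×0.48387192 + 0.49990478×0.16826404 = 0.208446
  M+4: 0.25694761×0.34786404 + 0.49990478×0.48387192 + 0.24314761×0.16826404 = 0.372186
  M+6: 0.49990478×0.34786404 + 0.24314761×0.48387192 = 0.291551
  M+8: 0.24314761×0.34786404 = 0.084582
Scale to base peak (0.372186) = 100: 11.62 : 56.01 : 100.00 : 78.33 : 22.73

11.62 : 56.01 : 100.00 : 78.33 : 22.73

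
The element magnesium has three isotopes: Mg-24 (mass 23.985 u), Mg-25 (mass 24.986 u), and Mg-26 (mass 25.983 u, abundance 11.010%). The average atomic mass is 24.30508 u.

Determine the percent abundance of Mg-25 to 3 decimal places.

Let x and y be the fractions of Mg-24 and Mg-25. Then x + y = 1 − 0.11010 = 0.88990 and 23.985x + 24.986y = 24.30508 − 0.11010×25.983 = 21.4443517.
Substituting: 23.985x + 24.986(0.88990 − x) = 21.4443517
(23.985 − 24.986)x = -0.7906897  ⇒  x = 0.78990, y = 0.10000
Mg-24: 78.990%, Mg-25: 10.000%.

10.000%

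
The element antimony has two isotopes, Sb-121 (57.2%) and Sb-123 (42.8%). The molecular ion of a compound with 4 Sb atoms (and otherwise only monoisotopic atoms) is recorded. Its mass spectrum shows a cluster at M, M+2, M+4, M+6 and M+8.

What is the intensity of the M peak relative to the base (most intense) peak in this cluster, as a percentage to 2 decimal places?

29.77%

Term probabilities: M 0.1070, M+2 0.3204, M+4 0.3596, M+6 0.1794, M+8 0.0336. Base peak = M+4.
P(M+4) = C(4,2) × 0.572^2 × 0.428^2 = 6 × 0.327184 × 0.183184 = 0.359609 (base)
P(M) = C(4,0) × 0.572^4 × 0.428^0 = 1 × 0.10704937 × 1.0000 = 0.107049
Relative intensity = 0.107049 / 0.359609 × 100 = 29.77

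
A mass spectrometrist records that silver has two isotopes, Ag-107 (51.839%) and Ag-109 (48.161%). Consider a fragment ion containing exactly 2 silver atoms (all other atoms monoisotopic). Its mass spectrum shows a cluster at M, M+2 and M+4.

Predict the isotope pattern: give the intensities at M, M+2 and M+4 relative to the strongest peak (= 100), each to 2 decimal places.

53.82 : 100.00 : 46.45

Expanding (0.51839 + 0.48161)^2:
P(M) = 0.51839^2 = 0.268728
P(M+2) = 2 × 0.51839^1 × 0.48161^1 = 0.499324
P(M+4) = 0.48161^2 = 0.231948
The M+2 peak is largest (0.499324); scaling to 100 gives 53.82 : 100.00 : 46.45.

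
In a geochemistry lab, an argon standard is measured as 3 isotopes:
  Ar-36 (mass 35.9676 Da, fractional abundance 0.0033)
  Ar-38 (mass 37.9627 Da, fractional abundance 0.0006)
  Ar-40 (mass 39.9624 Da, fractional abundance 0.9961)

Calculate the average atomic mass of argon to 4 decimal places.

Ar = Σ fᵢ·mᵢ = 0.0033 × 35.9676 + 0.0006 × 37.9627 + 0.9961 × 39.9624
= 0.11869 + 0.02278 + 39.80655 = 39.94802 Da

39.9480 Da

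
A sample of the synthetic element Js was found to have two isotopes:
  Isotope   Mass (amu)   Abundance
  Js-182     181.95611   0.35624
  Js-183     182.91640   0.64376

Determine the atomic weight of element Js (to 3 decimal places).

Ar = Σ fᵢ·mᵢ = 0.35624 × 181.95611 + 0.64376 × 182.91640
= 64.820045 + 117.754262 = 182.574307 amu

182.574 amu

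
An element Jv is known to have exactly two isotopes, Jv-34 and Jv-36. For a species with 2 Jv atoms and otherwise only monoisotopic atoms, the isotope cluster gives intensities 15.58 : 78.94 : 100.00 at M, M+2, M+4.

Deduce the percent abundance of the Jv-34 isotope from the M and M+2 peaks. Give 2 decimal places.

28.30%

Write p for the Jv-34 fraction. I(M+2)/I(M) = [C(2,1)·p^1·(1−p)] / p^2 = 2·(1−p)/p = 78.94/15.58 = 5.0668
(1−p)/p = 5.0668/2 = 2.5334  ⇒  p = 1/(1 + 2.5334) = 0.2830
Jv-34: 28.30%, Jv-36: 71.70%.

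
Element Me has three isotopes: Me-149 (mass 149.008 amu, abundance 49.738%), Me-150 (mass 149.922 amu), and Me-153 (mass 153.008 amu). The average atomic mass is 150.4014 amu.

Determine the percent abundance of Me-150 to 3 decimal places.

Let x and y be the fractions of Me-150 and Me-153. Then x + y = 1 − 0.49738 = 0.50262 and 149.922x + 153.008y = 150.4014 − 0.49738×149.008 = 76.28780096.
Substituting: 149.922x + 153.008(0.50262 − x) = 76.28780096
(149.922 − 153.008)x = -0.61708  ⇒  x = 0.19996, y = 0.30266
Me-150: 19.996%, Me-153: 30.266%.

19.996%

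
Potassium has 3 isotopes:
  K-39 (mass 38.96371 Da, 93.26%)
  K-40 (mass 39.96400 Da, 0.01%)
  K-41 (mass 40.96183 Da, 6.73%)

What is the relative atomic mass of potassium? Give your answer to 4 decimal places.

39.0983 Da

Ar = Σ fᵢ·mᵢ = 0.9326 × 38.96371 + 0.0001 × 39.96400 + 0.0673 × 40.96183
= 36.337556 + 0.003996 + 2.756731 = 39.098283 Da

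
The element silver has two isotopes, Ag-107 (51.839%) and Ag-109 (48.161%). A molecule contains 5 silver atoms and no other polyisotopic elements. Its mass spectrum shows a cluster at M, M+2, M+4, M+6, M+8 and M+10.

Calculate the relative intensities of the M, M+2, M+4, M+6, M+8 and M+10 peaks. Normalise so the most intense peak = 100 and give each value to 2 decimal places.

11.59 : 53.82 : 100.00 : 92.90 : 43.16 : 8.02

The 5 Ag atoms are independent, so intensities follow the terms of (0.51839 + 0.48161)^5.
P(M) = 0.51839^5 = 0.037435
P(M+2) = 5 × 0.51839^4 × 0.48161^1 = 0.173897
P(M+4) = 10 × 0.51839^3 × 0.48161^2 = 0.323118
P(M+6) = 10 × 0.51839^2 × 0.48161^3 = 0.300192
P(M+8) = 5 × 0.51839^1 × 0.48161^4 = 0.139447
P(M+10) = 0.48161^5 = 0.025911
The M+4 peak is largest (0.323118); scaling to 100 gives 11.59 : 53.82 : 100.00 : 92.90 : 43.16 : 8.02.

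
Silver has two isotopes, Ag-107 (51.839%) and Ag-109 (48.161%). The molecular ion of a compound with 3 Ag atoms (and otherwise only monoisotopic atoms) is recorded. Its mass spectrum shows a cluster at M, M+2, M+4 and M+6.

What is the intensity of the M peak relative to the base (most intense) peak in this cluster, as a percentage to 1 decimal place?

Binomial terms of (0.51839 + 0.48161)^3: M 0.1393, M+2 0.3883, M+4 0.3607, M+6 0.1117 → M+2 is the base peak.
P(M+2) = C(3,1) × 0.51839^2 × 0.48161^1 = 3 × 0.26872819 × 0.48161 = 0.388267 (base)
P(M) = C(3,0) × 0.51839^3 × 0.48161^0 = 1 × 0.13930601 × 1.0000 = 0.139306
Relative intensity = 0.139306 / 0.388267 × 100 = 35.9

35.9%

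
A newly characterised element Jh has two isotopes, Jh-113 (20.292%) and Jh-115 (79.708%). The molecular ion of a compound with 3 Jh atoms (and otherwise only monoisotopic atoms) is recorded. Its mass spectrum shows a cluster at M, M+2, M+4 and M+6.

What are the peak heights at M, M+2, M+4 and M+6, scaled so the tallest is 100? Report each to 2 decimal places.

1.65 : 19.44 : 76.37 : 100.00

Each Jh atom is independently Jh-113 (p = 0.20292) or Jh-115 (q = 0.79708); the cluster is the binomial expansion (p + q)^3.
P(M) = 0.20292^3 = 0.008356
P(M+2) = 3 × 0.20292^2 × 0.79708^1 = 0.098463
P(M+4) = 3 × 0.20292^1 × 0.79708^2 = 0.386767
P(M+6) = 0.79708^3 = 0.506414
The M+6 peak is largest (0.506414); scaling to 100 gives 1.65 : 19.44 : 76.37 : 100.00.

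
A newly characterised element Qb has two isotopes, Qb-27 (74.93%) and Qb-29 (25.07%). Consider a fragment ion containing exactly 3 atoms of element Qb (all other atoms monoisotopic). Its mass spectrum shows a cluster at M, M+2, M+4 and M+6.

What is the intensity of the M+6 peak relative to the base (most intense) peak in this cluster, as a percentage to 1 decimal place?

(0.7493 + 0.2507)^3 gives M 0.4207, M+2 0.4223, M+4 0.1413, M+6 0.0158; the largest is M+2.
P(M+2) = C(3,1) × 0.7493^2 × 0.2507^1 = 3 × 0.56145049 × 0.2507 = 0.422267 (base)
P(M+6) = C(3,3) × 0.7493^0 × 0.2507^3 = 1 × 1.0000 × 0.01575662 = 0.015757
Relative intensity = 0.015757 / 0.422267 × 100 = 3.7

3.7%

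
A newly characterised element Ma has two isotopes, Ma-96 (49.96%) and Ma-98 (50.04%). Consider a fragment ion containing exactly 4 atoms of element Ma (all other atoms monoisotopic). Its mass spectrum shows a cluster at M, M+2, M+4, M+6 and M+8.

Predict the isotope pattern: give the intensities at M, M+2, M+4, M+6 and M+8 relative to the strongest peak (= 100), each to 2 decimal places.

16.61 : 66.56 : 100.00 : 66.77 : 16.72

Expanding (0.4996 + 0.5004)^4:
P(M) = 0.4996^4 = 0.062300
P(M+2) = 4 × 0.4996^3 × 0.5004^1 = 0.249600
P(M+4) = 6 × 0.4996^2 × 0.5004^2 = 0.375000
P(M+6) = 4 × 0.4996^1 × 0.5004^3 = 0.250400
P(M+8) = 0.5004^4 = 0.062700
The M+4 peak is largest (0.375000); scaling to 100 gives 16.61 : 66.56 : 100.00 : 66.77 : 16.72.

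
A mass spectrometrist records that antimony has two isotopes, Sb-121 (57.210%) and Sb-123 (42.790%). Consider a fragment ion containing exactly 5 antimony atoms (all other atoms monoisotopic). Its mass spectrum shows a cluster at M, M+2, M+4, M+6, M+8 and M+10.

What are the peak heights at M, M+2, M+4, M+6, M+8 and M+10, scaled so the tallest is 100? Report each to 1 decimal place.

The 5 Sb atoms are independent, so intensities follow the terms of (0.57210 + 0.42790)^5.
P(M) = 0.57210^5 = 0.061286
P(M+2) = 5 × 0.57210^4 × 0.42790^1 = 0.229192
P(M+4) = 10 × 0.57210^3 × 0.42790^2 = 0.342847
P(M+6) = 10 × 0.57210^2 × 0.42790^3 = 0.256431
P(M+8) = 5 × 0.57210^1 × 0.42790^4 = 0.095898
P(M+10) = 0.42790^5 = 0.014345
The M+4 peak is largest (0.342847); scaling to 100 gives 17.9 : 66.8 : 100.0 : 74.8 : 28.0 : 4.2.

17.9 : 66.8 : 100.0 : 74.8 : 28.0 : 4.2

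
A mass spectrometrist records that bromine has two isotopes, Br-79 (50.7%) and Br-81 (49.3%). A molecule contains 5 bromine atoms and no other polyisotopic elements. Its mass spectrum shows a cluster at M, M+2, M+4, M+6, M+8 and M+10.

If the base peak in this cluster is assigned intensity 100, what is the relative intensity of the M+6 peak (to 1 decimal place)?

97.2

(0.507 + 0.493)^5 gives M 0.0335, M+2 0.1629, M+4 0.3168, M+6 0.3080, M+8 0.1497, M+10 0.0291; the largest is M+4.
P(M+4) = C(5,2) × 0.507^3 × 0.493^2 = 10 × 0.13032384 × 0.243049 = 0.316751 (base)
P(M+6) = C(5,3) × 0.507^2 × 0.493^3 = 10 × 0.257049 × 0.11982316 = 0.308004
Relative intensity = 0.308004 / 0.316751 × 100 = 97.2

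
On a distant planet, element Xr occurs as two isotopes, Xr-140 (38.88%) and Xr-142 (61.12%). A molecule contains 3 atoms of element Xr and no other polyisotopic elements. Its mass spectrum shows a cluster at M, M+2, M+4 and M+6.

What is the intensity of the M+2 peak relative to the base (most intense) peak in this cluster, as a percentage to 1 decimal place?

63.6%

Term probabilities: M 0.0588, M+2 0.2772, M+4 0.4357, M+6 0.2283. Base peak = M+4.
P(M+4) = C(3,2) × 0.3888^1 × 0.6112^2 = 3 × 0.3888 × 0.37356544 = 0.435727 (base)
P(M+2) = C(3,1) × 0.3888^2 × 0.6112^1 = 3 × 0.15116544 × 0.6112 = 0.277177
Relative intensity = 0.277177 / 0.435727 × 100 = 63.6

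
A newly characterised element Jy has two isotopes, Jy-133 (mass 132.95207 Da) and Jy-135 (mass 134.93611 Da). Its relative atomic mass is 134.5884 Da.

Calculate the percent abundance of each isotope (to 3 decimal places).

Jy-133: 17.525%, Jy-135: 82.475%

Let x be the fractional abundance of Jy-133; then Jy-135 has abundance 1 − x.
132.95207·x + 134.93611·(1 − x) = 134.5884
(132.95207 − 134.93611)·x = 134.5884 − 134.93611
x = -0.34771 / -1.98404 = 0.17525 → 17.525% Jy-133, 82.475% Jy-135.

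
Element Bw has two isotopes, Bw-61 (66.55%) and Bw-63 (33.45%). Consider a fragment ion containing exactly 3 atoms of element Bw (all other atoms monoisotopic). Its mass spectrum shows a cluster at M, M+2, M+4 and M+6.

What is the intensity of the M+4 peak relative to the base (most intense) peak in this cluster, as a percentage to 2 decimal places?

Term probabilities: M 0.2947, M+2 0.4444, M+4 0.2234, M+6 0.0374. Base peak = M+2.
P(M+2) = C(3,1) × 0.6655^2 × 0.3345^1 = 3 × 0.44289025 × 0.3345 = 0.444440 (base)
P(M+4) = C(3,2) × 0.6655^1 × 0.3345^2 = 3 × 0.6655 × 0.11189025 = 0.223389
Relative intensity = 0.223389 / 0.444440 × 100 = 50.26

50.26%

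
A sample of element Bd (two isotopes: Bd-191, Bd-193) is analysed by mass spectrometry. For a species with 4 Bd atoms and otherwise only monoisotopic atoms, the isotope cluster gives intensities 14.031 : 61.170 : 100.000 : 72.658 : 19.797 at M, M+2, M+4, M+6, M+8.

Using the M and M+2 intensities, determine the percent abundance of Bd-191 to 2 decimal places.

47.85%

Write p for the Bd-191 fraction. I(M+2)/I(M) = [C(4,1)·p^3·(1−p)] / p^4 = 4·(1−p)/p = 61.170/14.031 = 4.3596
(1−p)/p = 4.3596/4 = 1.0899  ⇒  p = 1/(1 + 1.0899) = 0.4785
Bd-191: 47.85%, Bd-193: 52.15%.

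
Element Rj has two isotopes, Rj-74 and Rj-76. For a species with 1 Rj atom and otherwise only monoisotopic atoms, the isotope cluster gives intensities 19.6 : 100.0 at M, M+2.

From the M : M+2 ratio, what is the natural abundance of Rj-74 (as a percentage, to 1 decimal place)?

Let p = fractional abundance of Rj-74. I(M+2)/I(M) = [C(1,1)·p^0·(1−p)] / p^1 = 1·(1−p)/p = 100.0/19.6 = 5.1020
(1−p)/p = 5.1020/1 = 5.1020  ⇒  p = 1/(1 + 5.1020) = 0.1639
Rj-74: 16.4%, Rj-76: 83.6%.

16.4%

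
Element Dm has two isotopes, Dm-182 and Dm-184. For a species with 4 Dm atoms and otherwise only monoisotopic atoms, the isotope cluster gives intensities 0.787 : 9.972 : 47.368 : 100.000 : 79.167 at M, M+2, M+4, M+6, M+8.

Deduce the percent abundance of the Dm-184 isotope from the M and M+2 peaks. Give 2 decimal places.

76.01%

Let p = fractional abundance of Dm-182. I(M+2)/I(M) = [C(4,1)·p^3·(1−p)] / p^4 = 4·(1−p)/p = 9.972/0.787 = 12.6709
(1−p)/p = 12.6709/4 = 3.1677  ⇒  p = 1/(1 + 3.1677) = 0.2399
Dm-182: 23.99%, Dm-184: 76.01%.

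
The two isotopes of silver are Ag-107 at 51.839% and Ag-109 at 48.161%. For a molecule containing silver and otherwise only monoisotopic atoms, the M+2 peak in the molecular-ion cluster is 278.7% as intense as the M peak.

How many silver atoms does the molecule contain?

3

For n independent Ag atoms, I(M+2)/I(M) = n · (abundance Ag-109) / (abundance Ag-107) = n · 0.48161/0.51839.
n = 2.787 × 0.51839/0.48161 = 3.00 ≈ 3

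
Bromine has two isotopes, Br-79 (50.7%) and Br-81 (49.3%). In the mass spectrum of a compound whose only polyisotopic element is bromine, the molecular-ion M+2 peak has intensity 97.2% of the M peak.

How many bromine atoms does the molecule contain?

1

With n Br atoms, P(M+2)/P(M) = C(n,1)·p^(n−1)q / p^n = n·q/p = n · 0.493/0.507.
n = 0.972 × 0.507/0.493 = 1.00 ≈ 1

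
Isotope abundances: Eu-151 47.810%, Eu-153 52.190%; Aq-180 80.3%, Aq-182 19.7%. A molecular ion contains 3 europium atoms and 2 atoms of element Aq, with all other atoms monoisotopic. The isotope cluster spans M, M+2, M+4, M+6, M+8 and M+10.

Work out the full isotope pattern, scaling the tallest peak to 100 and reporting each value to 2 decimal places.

Europium pattern (n=3): 0.10928391 : 0.3578871 : 0.39067407 : 0.14215492
Element Aq pattern (n=2): 0.644809 : 0.316382 : 0.038809
Convolve the two distributions (both contribute in 2-u steps):
  M: 0.10928391×0.644809 = 0.070467
  M+2: 0.10928391×0.316382 + 0.3578871×0.644809 = 0.265344
  M+4: 0.10928391×0.038809 + 0.3578871×0.316382 + 0.39067407×0.644809 = 0.369380
  M+6: 0.3578871×0.038809 + 0.39067407×0.316382 + 0.14215492×0.644809 = 0.229154
  M+8: 0.39067407×0.038809 + 0.14215492×0.316382 = 0.060137
  M+10: 0.14215492×0.038809 = 0.005517
Scale to base peak (0.369380) = 100: 19.08 : 71.83 : 100.00 : 62.04 : 16.28 : 1.49

19.08 : 71.83 : 100.00 : 62.04 : 16.28 : 1.49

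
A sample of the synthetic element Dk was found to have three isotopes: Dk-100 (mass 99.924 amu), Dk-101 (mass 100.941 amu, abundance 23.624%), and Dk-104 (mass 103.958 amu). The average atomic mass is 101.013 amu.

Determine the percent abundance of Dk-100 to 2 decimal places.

Let x and y be the fractions of Dk-100 and Dk-104. Then x + y = 1 − 0.23624 = 0.76376 and 99.924x + 103.958y = 101.013 − 0.23624×100.941 = 77.16669816.
Substituting: 99.924x + 103.958(0.76376 − x) = 77.16669816
(99.924 − 103.958)x = -2.23226392  ⇒  x = 0.55336, y = 0.21040
Dk-100: 55.34%, Dk-104: 21.04%.

55.34%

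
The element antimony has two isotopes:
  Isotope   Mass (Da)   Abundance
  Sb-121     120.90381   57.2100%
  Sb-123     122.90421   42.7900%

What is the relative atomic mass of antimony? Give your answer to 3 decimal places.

Average mass = Σ (abundance × isotope mass) = 0.572100 × 120.90381 + 0.427900 × 122.90421
= 69.169070 + 52.590711 = 121.759781 Da

121.760 Da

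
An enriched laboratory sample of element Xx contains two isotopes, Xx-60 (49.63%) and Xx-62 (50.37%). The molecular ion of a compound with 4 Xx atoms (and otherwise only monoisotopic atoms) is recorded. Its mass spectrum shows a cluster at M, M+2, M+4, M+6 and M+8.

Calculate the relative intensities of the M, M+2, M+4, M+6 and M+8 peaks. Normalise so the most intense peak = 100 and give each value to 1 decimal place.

16.2 : 65.7 : 100.0 : 67.7 : 17.2

The 4 Xx atoms are independent, so intensities follow the terms of (0.4963 + 0.5037)^4.
P(M) = 0.4963^4 = 0.060670
P(M+2) = 4 × 0.4963^3 × 0.5037^1 = 0.246300
P(M+4) = 6 × 0.4963^2 × 0.5037^2 = 0.374959
P(M+6) = 4 × 0.4963^1 × 0.5037^3 = 0.253700
P(M+8) = 0.5037^4 = 0.064371
The M+4 peak is largest (0.374959); scaling to 100 gives 16.2 : 65.7 : 100.0 : 67.7 : 17.2.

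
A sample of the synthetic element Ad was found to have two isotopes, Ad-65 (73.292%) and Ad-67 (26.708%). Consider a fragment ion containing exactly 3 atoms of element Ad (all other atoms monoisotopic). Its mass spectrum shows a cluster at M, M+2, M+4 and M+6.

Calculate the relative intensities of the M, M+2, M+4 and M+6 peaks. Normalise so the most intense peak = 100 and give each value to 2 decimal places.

91.47 : 100.00 : 36.44 : 4.43

Each Ad atom is independently Ad-65 (p = 0.73292) or Ad-67 (q = 0.26708); the cluster is the binomial expansion (p + q)^3.
P(M) = 0.73292^3 = 0.393704
P(M+2) = 3 × 0.73292^2 × 0.26708^1 = 0.430403
P(M+4) = 3 × 0.73292^1 × 0.26708^2 = 0.156841
P(M+6) = 0.26708^3 = 0.019051
The M+2 peak is largest (0.430403); scaling to 100 gives 91.47 : 100.00 : 36.44 : 4.43.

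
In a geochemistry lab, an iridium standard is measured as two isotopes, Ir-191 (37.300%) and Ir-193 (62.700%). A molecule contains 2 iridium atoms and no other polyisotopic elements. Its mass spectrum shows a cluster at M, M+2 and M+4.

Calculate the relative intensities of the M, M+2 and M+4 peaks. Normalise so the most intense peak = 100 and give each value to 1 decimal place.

29.7 : 100.0 : 84.0

Expanding (0.37300 + 0.62700)^2:
P(M) = 0.37300^2 = 0.139129
P(M+2) = 2 × 0.37300^1 × 0.62700^1 = 0.467742
P(M+4) = 0.62700^2 = 0.393129
The M+2 peak is largest (0.467742); scaling to 100 gives 29.7 : 100.0 : 84.0.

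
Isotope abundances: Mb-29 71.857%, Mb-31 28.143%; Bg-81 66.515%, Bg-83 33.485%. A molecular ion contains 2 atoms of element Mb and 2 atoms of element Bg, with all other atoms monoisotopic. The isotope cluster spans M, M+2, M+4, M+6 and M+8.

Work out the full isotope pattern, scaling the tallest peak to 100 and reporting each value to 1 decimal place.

55.9 : 100.0 : 66.8 : 19.7 : 2.2

Element Mb pattern (n=2): 0.51634284 : 0.40445431 : 0.07920284
Element Bg pattern (n=2): 0.44242452 : 0.44545095 : 0.11212452
Convolve the two distributions (both contribute in 2-u steps):
  M: 0.51634284×0.44242452 = 0.228443
  M+2: 0.51634284×0.44545095 + 0.40445431×0.44242452 = 0.408946
  M+4: 0.51634284×0.11212452 + 0.40445431×0.44545095 + 0.07920284×0.44242452 = 0.273101
  M+6: 0.40445431×0.11212452 + 0.07920284×0.44545095 = 0.080630
  M+8: 0.07920284×0.11212452 = 0.008881
Scale to base peak (0.408946) = 100: 55.9 : 100.0 : 66.8 : 19.7 : 2.2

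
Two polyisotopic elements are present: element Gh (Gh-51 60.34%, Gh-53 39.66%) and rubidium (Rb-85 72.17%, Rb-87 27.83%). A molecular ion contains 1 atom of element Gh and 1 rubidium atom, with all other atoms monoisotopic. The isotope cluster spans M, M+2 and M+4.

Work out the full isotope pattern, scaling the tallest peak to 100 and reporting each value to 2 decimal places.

Element Gh pattern (n=1): 0.6034 : 0.3966
Rubidium pattern (n=1): 0.7217 : 0.2783
Convolve the two distributions (both contribute in 2-u steps):
  M: 0.6034×0.7217 = 0.435474
  M+2: 0.6034×0.2783 + 0.3966×0.7217 = 0.454152
  M+4: 0.3966×0.2783 = 0.110374
Scale to base peak (0.454152) = 100: 95.89 : 100.00 : 24.30

95.89 : 100.00 : 24.30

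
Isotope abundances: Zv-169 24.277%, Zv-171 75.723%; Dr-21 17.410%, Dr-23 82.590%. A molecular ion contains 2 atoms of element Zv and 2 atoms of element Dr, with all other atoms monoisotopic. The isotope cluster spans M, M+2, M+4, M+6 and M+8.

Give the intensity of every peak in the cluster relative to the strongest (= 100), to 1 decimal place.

Element Zv pattern (n=2): 0.05893727 : 0.36766545 : 0.57339727
Element Dr pattern (n=2): 0.03031081 : 0.28757838 : 0.68211081
Convolve the two distributions (both contribute in 2-u steps):
  M: 0.05893727×0.03031081 = 0.001786
  M+2: 0.05893727×0.28757838 + 0.36766545×0.03031081 = 0.028093
  M+4: 0.05893727×0.68211081 + 0.36766545×0.28757838 + 0.57339727×0.03031081 = 0.163315
  M+6: 0.36766545×0.68211081 + 0.57339727×0.28757838 = 0.415685
  M+8: 0.57339727×0.68211081 = 0.391120
Scale to base peak (0.415685) = 100: 0.4 : 6.8 : 39.3 : 100.0 : 94.1

0.4 : 6.8 : 39.3 : 100.0 : 94.1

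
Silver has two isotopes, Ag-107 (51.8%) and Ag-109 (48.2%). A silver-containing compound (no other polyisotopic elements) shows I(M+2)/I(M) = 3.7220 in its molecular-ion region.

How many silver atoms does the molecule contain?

4

The M+2/M ratio from n Ag atoms is n · q/p = n · 0.482/0.518.
n = 3.7220 × 0.518/0.482 = 4.00 ≈ 4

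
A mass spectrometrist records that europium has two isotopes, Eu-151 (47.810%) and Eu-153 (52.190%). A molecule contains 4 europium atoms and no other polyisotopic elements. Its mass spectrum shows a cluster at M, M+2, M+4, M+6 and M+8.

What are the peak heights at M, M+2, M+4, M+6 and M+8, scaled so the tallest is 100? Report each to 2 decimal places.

Each Eu atom is independently Eu-151 (p = 0.47810) or Eu-153 (q = 0.52190); the cluster is the binomial expansion (p + q)^4.
P(M) = 0.47810^4 = 0.052249
P(M+2) = 4 × 0.47810^3 × 0.52190^1 = 0.228141
P(M+4) = 6 × 0.47810^2 × 0.52190^2 = 0.373563
P(M+6) = 4 × 0.47810^1 × 0.52190^3 = 0.271857
P(M+8) = 0.52190^4 = 0.074191
The M+4 peak is largest (0.373563); scaling to 100 gives 13.99 : 61.07 : 100.00 : 72.77 : 19.86.

13.99 : 61.07 : 100.00 : 72.77 : 19.86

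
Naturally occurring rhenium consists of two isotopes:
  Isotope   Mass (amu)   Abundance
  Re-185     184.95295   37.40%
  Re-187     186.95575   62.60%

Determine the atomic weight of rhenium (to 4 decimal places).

The abundance-weighted mean is 0.3740 × 184.95295 + 0.6260 × 186.95575
= 69.172403 + 117.034300 = 186.206703 amu

186.2067 amu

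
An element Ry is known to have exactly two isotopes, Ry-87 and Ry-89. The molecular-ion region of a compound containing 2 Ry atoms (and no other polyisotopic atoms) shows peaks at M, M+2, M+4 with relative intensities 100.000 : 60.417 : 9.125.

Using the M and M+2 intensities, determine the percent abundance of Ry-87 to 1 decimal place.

Let p = fractional abundance of Ry-87. I(M+2)/I(M) = [C(2,1)·p^1·(1−p)] / p^2 = 2·(1−p)/p = 60.417/100.000 = 0.6042
(1−p)/p = 0.6042/2 = 0.3021  ⇒  p = 1/(1 + 0.3021) = 0.7680
Ry-87: 76.8%, Ry-89: 23.2%.

76.8%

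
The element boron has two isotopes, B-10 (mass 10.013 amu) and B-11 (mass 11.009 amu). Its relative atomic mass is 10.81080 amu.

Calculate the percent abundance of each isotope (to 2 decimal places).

Let x be the fractional abundance of B-10; then B-11 has abundance 1 − x.
10.013·x + 11.009·(1 − x) = 10.81080
(10.013 − 11.009)·x = 10.81080 − 11.009
x = -0.19820 / -0.996 = 0.19900 → 19.90% B-10, 80.10% B-11.

B-10: 19.90%, B-11: 80.10%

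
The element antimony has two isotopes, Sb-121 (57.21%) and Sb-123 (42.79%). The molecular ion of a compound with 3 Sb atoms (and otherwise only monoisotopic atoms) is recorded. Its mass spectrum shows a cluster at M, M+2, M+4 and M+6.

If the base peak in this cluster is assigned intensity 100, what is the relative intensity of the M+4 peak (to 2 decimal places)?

74.79

(0.5721 + 0.4279)^3 gives M 0.1872, M+2 0.4202, M+4 0.3143, M+6 0.0783; the largest is M+2.
P(M+2) = C(3,1) × 0.5721^2 × 0.4279^1 = 3 × 0.32729841 × 0.4279 = 0.420153 (base)
P(M+4) = C(3,2) × 0.5721^1 × 0.4279^2 = 3 × 0.5721 × 0.18309841 = 0.314252
Relative intensity = 0.314252 / 0.420153 × 100 = 74.79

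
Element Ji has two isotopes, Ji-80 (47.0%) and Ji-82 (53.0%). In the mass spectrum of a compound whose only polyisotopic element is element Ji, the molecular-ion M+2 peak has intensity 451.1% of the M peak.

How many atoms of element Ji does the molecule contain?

4

For n independent Ji atoms, I(M+2)/I(M) = n · (abundance Ji-82) / (abundance Ji-80) = n · 0.530/0.470.
n = 4.511 × 0.470/0.530 = 4.00 ≈ 4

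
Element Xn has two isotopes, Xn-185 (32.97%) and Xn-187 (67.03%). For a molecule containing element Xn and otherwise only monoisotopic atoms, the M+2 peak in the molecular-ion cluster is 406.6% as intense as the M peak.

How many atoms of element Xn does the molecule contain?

2

With n Xn atoms, P(M+2)/P(M) = C(n,1)·p^(n−1)q / p^n = n·q/p = n · 0.6703/0.3297.
n = 4.066 × 0.3297/0.6703 = 2.00 ≈ 2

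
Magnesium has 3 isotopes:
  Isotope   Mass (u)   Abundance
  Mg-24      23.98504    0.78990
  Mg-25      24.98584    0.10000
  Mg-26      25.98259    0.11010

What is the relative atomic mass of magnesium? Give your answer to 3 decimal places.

24.305 u

The abundance-weighted mean is 0.78990 × 23.98504 + 0.10000 × 24.98584 + 0.11010 × 25.98259
= 18.945783 + 2.498584 + 2.860683 = 24.305050 u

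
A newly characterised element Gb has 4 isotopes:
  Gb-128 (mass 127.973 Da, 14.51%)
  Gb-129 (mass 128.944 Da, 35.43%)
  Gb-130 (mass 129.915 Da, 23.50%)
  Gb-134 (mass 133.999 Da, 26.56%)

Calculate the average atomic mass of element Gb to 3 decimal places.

Weight each isotope mass by its fractional abundance: 0.1451 × 127.973 + 0.3543 × 128.944 + 0.2350 × 129.915 + 0.2656 × 133.999
= 18.5689 + 45.6849 + 30.5300 + 35.5901 = 130.3739 Da

130.374 Da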